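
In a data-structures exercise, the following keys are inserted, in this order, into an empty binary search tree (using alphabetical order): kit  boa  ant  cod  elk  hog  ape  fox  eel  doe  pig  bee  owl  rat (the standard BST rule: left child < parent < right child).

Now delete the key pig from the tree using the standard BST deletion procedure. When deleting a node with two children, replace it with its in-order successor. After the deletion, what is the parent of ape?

Insert kit: tree is empty, so kit becomes the root.
Insert boa: boa < kit → go left. Place as left child of kit.
Insert ant: ant < kit → go left; ant < boa → go left. Place as left child of boa.
Insert cod: cod < kit → go left; cod > boa → go right. Place as right child of boa.
Insert elk: elk < kit → go left; elk > boa → go right; elk > cod → go right. Place as right child of cod.
Insert hog: hog < kit → go left; hog > boa → go right; hog > cod → go right; hog > elk → go right. Place as right child of elk.
Insert ape: ape < kit → go left; ape < boa → go left; ape > ant → go right. Place as right child of ant.
Insert fox: fox < kit → go left; fox > boa → go right; fox > cod → go right; fox > elk → go right; fox < hog → go left. Place as left child of hog.
Insert eel: eel < kit → go left; eel > boa → go right; eel > cod → go right; eel < elk → go left. Place as left child of elk.
Insert doe: doe < kit → go left; doe > boa → go right; doe > cod → go right; doe < elk → go left; doe < eel → go left. Place as left child of eel.
Insert pig: pig > kit → go right. Place as right child of kit.
Insert bee: bee < kit → go left; bee < boa → go left; bee > ant → go right; bee > ape → go right. Place as right child of ape.
Insert owl: owl > kit → go right; owl < pig → go left. Place as left child of pig.
Insert rat: rat > kit → go right; rat > pig → go right. Place as right child of pig.

Delete pig (two children — replace with in-order successor).
After deletion, ape's parent is ant.

ant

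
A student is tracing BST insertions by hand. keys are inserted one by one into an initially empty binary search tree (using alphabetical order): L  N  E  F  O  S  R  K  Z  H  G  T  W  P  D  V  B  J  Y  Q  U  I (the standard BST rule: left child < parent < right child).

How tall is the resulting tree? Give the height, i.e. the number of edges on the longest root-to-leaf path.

Insert L: tree is empty, so L becomes the root.
Insert N: N > L → go right. Place as right child of L.
Insert E: E < L → go left. Place as left child of L.
Insert F: F < L → go left; F > E → go right. Place as right child of E.
Insert O: O > L → go right; O > N → go right. Place as right child of N.
Insert S: S > L → go right; S > N → go right; S > O → go right. Place as right child of O.
Insert R: R > L → go right; R > N → go right; R > O → go right; R < S → go left. Place as left child of S.
Insert K: K < L → go left; K > E → go right; K > F → go right. Place as right child of F.
Insert Z: Z > L → go right; Z > N → go right; Z > O → go right; Z > S → go right. Place as right child of S.
Insert H: H < L → go left; H > E → go right; H > F → go right; H < K → go left. Place as left child of K.
Insert G: G < L → go left; G > E → go right; G > F → go right; G < K → go left; G < H → go left. Place as left child of H.
Insert T: T > L → go right; T > N → go right; T > O → go right; T > S → go right; T < Z → go left. Place as left child of Z.
Insert W: W > L → go right; W > N → go right; W > O → go right; W > S → go right; W < Z → go left; W > T → go right. Place as right child of T.
Insert P: P > L → go right; P > N → go right; P > O → go right; P < S → go left; P < R → go left. Place as left child of R.
Insert D: D < L → go left; D < E → go left. Place as left child of E.
Insert V: V > L → go right; V > N → go right; V > O → go right; V > S → go right; V < Z → go left; V > T → go right; V < W → go left. Place as left child of W.
Insert B: B < L → go left; B < E → go left; B < D → go left. Place as left child of D.
Insert J: J < L → go left; J > E → go right; J > F → go right; J < K → go left; J > H → go right. Place as right child of H.
Insert Y: Y > L → go right; Y > N → go right; Y > O → go right; Y > S → go right; Y < Z → go left; Y > T → go right; Y > W → go right. Place as right child of W.
Insert Q: Q > L → go right; Q > N → go right; Q > O → go right; Q < S → go left; Q < R → go left; Q > P → go right. Place as right child of P.
Insert U: U > L → go right; U > N → go right; U > O → go right; U > S → go right; U < Z → go left; U > T → go right; U < W → go left; U < V → go left. Place as left child of V.
Insert I: I < L → go left; I > E → go right; I > F → go right; I < K → go left; I > H → go right; I < J → go left. Place as left child of J.

The deepest node is U at depth 8.

8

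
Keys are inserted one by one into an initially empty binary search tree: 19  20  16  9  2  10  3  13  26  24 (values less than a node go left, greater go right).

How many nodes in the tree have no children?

3

19: root
20: right child of 19 (depth 1)
16: left child of 19 (depth 1)
9: left child of 16 (depth 2)
2: left child of 9 (depth 3)
10: right child of 9 (depth 3)
3: right child of 2 (depth 4)
13: right child of 10 (depth 4)
26: right child of 20 (depth 2)
24: left child of 26 (depth 3)

Leaves: 3, 13, 24 — 3 in total.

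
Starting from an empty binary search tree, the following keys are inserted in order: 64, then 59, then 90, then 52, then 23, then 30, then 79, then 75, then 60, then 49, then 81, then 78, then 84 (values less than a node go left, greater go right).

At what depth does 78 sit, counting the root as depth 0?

4

Resulting structure (node: left, right):
  64: L=59, R=90
  59: L=52, R=60
  90: L=79, R=–
  52: L=23, R=–
  23: L=–, R=30
  30: L=–, R=49
  79: L=75, R=81
  75: L=–, R=78
  60: L=–, R=–
  49: L=–, R=–
  81: L=–, R=84
  78: L=–, R=–
  84: L=–, R=–

Path to 78: 64 → 90 → 79 → 75 → 78, which is 4 edges.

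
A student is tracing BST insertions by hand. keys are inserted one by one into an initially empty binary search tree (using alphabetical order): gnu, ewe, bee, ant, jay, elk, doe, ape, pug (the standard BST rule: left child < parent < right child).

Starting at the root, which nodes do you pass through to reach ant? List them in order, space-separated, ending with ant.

Insert gnu: tree is empty, so gnu becomes the root.
Insert ewe: ewe < gnu → go left. Place as left child of gnu.
Insert bee: bee < gnu → go left; bee < ewe → go left. Place as left child of ewe.
Insert ant: ant < gnu → go left; ant < ewe → go left; ant < bee → go left. Place as left child of bee.
Insert jay: jay > gnu → go right. Place as right child of gnu.
Insert elk: elk < gnu → go left; elk < ewe → go left; elk > bee → go right. Place as right child of bee.
Insert doe: doe < gnu → go left; doe < ewe → go left; doe > bee → go right; doe < elk → go left. Place as left child of elk.
Insert ape: ape < gnu → go left; ape < ewe → go left; ape < bee → go left; ape > ant → go right. Place as right child of ant.
Insert pug: pug > gnu → go right; pug > jay → go right. Place as right child of jay.

gnu ewe bee ant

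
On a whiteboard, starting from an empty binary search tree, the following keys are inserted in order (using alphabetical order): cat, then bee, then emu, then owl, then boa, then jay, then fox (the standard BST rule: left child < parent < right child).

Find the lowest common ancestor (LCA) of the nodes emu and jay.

emu

Insert cat: tree is empty, so cat becomes the root.
Insert bee: bee < cat → go left. Place as left child of cat.
Insert emu: emu > cat → go right. Place as right child of cat.
Insert owl: owl > cat → go right; owl > emu → go right. Place as right child of emu.
Insert boa: boa < cat → go left; boa > bee → go right. Place as right child of bee.
Insert jay: jay > cat → go right; jay > emu → go right; jay < owl → go left. Place as left child of owl.
Insert fox: fox > cat → go right; fox > emu → go right; fox < owl → go left; fox < jay → go left. Place as left child of jay.

Path to emu: cat → emu
Path to jay: cat → emu → owl → jay
emu lies on both paths and is an ancestor of the other node.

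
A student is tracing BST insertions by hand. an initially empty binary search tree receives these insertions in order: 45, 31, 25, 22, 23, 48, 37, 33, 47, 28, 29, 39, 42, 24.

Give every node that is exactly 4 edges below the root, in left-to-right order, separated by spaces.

23 29 42

45: root
31: left child of 45 (depth 1)
25: left child of 31 (depth 2)
22: left child of 25 (depth 3)
23: right child of 22 (depth 4)
48: right child of 45 (depth 1)
37: right child of 31 (depth 2)
33: left child of 37 (depth 3)
47: left child of 48 (depth 2)
28: right child of 25 (depth 3)
29: right child of 28 (depth 4)
39: right child of 37 (depth 3)
42: right child of 39 (depth 4)
24: right child of 23 (depth 5)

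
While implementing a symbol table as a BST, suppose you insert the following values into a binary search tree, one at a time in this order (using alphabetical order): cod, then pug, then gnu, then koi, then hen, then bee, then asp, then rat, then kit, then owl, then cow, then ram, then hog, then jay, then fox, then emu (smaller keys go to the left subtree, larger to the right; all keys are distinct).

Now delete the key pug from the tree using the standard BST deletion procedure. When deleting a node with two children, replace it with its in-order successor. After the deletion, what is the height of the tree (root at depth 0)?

Resulting structure (node: left, right):
  cod: L=bee, R=pug
  pug: L=gnu, R=rat
  gnu: L=cow, R=koi
  koi: L=hen, R=owl
  hen: L=–, R=kit
  bee: L=asp, R=–
  asp: L=–, R=–
  rat: L=ram, R=–
  kit: L=hog, R=–
  owl: L=–, R=–
  cow: L=–, R=fox
  ram: L=–, R=–
  hog: L=–, R=jay
  jay: L=–, R=–
  fox: L=emu, R=–
  emu: L=–, R=–

Delete pug (two children — replace with in-order successor).
After deletion, deepest node is jay at depth 7.

7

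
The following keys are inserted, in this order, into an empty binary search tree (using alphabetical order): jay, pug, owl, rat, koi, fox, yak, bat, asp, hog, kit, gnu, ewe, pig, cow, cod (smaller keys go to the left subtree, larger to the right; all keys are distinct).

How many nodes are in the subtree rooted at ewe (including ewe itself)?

3

Resulting structure (node: left, right):
  jay: L=fox, R=pug
  pug: L=owl, R=rat
  owl: L=koi, R=pig
  rat: L=–, R=yak
  koi: L=kit, R=–
  fox: L=bat, R=hog
  yak: L=–, R=–
  bat: L=asp, R=ewe
  asp: L=–, R=–
  hog: L=gnu, R=–
  kit: L=–, R=–
  gnu: L=–, R=–
  ewe: L=cow, R=–
  pig: L=–, R=–
  cow: L=cod, R=–
  cod: L=–, R=–

Subtree rooted at ewe contains: ewe, cow, cod — 3 nodes.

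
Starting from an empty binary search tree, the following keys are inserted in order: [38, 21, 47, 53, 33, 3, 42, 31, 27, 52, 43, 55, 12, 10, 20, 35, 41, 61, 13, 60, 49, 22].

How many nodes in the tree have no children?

Resulting structure (node: left, right):
  38: L=21, R=47
  21: L=3, R=33
  47: L=42, R=53
  53: L=52, R=55
  33: L=31, R=35
  3: L=–, R=12
  42: L=41, R=43
  31: L=27, R=–
  27: L=22, R=–
  52: L=49, R=–
  43: L=–, R=–
  55: L=–, R=61
  12: L=10, R=20
  10: L=–, R=–
  20: L=13, R=–
  35: L=–, R=–
  41: L=–, R=–
  61: L=60, R=–
  13: L=–, R=–
  60: L=–, R=–
  49: L=–, R=–
  22: L=–, R=–

Leaves: 10, 13, 22, 35, 41, 43, 49, 60 — 8 in total.

8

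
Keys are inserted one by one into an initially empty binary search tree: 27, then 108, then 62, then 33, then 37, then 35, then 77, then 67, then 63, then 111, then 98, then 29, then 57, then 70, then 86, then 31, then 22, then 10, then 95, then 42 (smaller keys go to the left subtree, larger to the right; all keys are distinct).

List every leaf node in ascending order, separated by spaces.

10 31 35 42 63 70 95 111

27: root
108: right child of 27 (depth 1)
62: left child of 108 (depth 2)
33: left child of 62 (depth 3)
37: right child of 33 (depth 4)
35: left child of 37 (depth 5)
77: right child of 62 (depth 3)
67: left child of 77 (depth 4)
63: left child of 67 (depth 5)
111: right child of 108 (depth 2)
98: right child of 77 (depth 4)
29: left child of 33 (depth 4)
57: right child of 37 (depth 5)
70: right child of 67 (depth 5)
86: left child of 98 (depth 5)
31: right child of 29 (depth 5)
22: left child of 27 (depth 1)
10: left child of 22 (depth 2)
95: right child of 86 (depth 6)
42: left child of 57 (depth 6)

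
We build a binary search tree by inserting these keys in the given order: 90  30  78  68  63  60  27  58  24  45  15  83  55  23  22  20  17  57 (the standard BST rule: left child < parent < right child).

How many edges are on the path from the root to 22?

6

Insert 90: tree is empty, so 90 becomes the root.
Insert 30: 30 < 90 → go left. Place as left child of 90.
Insert 78: 78 < 90 → go left; 78 > 30 → go right. Place as right child of 30.
Insert 68: 68 < 90 → go left; 68 > 30 → go right; 68 < 78 → go left. Place as left child of 78.
Insert 63: 63 < 90 → go left; 63 > 30 → go right; 63 < 78 → go left; 63 < 68 → go left. Place as left child of 68.
Insert 60: 60 < 90 → go left; 60 > 30 → go right; 60 < 78 → go left; 60 < 68 → go left; 60 < 63 → go left. Place as left child of 63.
Insert 27: 27 < 90 → go left; 27 < 30 → go left. Place as left child of 30.
Insert 58: 58 < 90 → go left; 58 > 30 → go right; 58 < 78 → go left; 58 < 68 → go left; 58 < 63 → go left; 58 < 60 → go left. Place as left child of 60.
Insert 24: 24 < 90 → go left; 24 < 30 → go left; 24 < 27 → go left. Place as left child of 27.
Insert 45: 45 < 90 → go left; 45 > 30 → go right; 45 < 78 → go left; 45 < 68 → go left; 45 < 63 → go left; 45 < 60 → go left; 45 < 58 → go left. Place as left child of 58.
Insert 15: 15 < 90 → go left; 15 < 30 → go left; 15 < 27 → go left; 15 < 24 → go left. Place as left child of 24.
Insert 83: 83 < 90 → go left; 83 > 30 → go right; 83 > 78 → go right. Place as right child of 78.
Insert 55: 55 < 90 → go left; 55 > 30 → go right; 55 < 78 → go left; 55 < 68 → go left; 55 < 63 → go left; 55 < 60 → go left; 55 < 58 → go left; 55 > 45 → go right. Place as right child of 45.
Insert 23: 23 < 90 → go left; 23 < 30 → go left; 23 < 27 → go left; 23 < 24 → go left; 23 > 15 → go right. Place as right child of 15.
Insert 22: 22 < 90 → go left; 22 < 30 → go left; 22 < 27 → go left; 22 < 24 → go left; 22 > 15 → go right; 22 < 23 → go left. Place as left child of 23.
Insert 20: 20 < 90 → go left; 20 < 30 → go left; 20 < 27 → go left; 20 < 24 → go left; 20 > 15 → go right; 20 < 23 → go left; 20 < 22 → go left. Place as left child of 22.
Insert 17: 17 < 90 → go left; 17 < 30 → go left; 17 < 27 → go left; 17 < 24 → go left; 17 > 15 → go right; 17 < 23 → go left; 17 < 22 → go left; 17 < 20 → go left. Place as left child of 20.
Insert 57: 57 < 90 → go left; 57 > 30 → go right; 57 < 78 → go left; 57 < 68 → go left; 57 < 63 → go left; 57 < 60 → go left; 57 < 58 → go left; 57 > 45 → go right; 57 > 55 → go right. Place as right child of 55.

Path to 22: 90 → 30 → 27 → 24 → 15 → 23 → 22, which is 6 edges.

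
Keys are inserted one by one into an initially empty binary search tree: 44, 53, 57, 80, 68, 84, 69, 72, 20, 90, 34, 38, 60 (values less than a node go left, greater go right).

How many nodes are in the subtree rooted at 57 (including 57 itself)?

Insert 44: tree is empty, so 44 becomes the root.
Insert 53: 53 > 44 → go right. Place as right child of 44.
Insert 57: 57 > 44 → go right; 57 > 53 → go right. Place as right child of 53.
Insert 80: 80 > 44 → go right; 80 > 53 → go right; 80 > 57 → go right. Place as right child of 57.
Insert 68: 68 > 44 → go right; 68 > 53 → go right; 68 > 57 → go right; 68 < 80 → go left. Place as left child of 80.
Insert 84: 84 > 44 → go right; 84 > 53 → go right; 84 > 57 → go right; 84 > 80 → go right. Place as right child of 80.
Insert 69: 69 > 44 → go right; 69 > 53 → go right; 69 > 57 → go right; 69 < 80 → go left; 69 > 68 → go right. Place as right child of 68.
Insert 72: 72 > 44 → go right; 72 > 53 → go right; 72 > 57 → go right; 72 < 80 → go left; 72 > 68 → go right; 72 > 69 → go right. Place as right child of 69.
Insert 20: 20 < 44 → go left. Place as left child of 44.
Insert 90: 90 > 44 → go right; 90 > 53 → go right; 90 > 57 → go right; 90 > 80 → go right; 90 > 84 → go right. Place as right child of 84.
Insert 34: 34 < 44 → go left; 34 > 20 → go right. Place as right child of 20.
Insert 38: 38 < 44 → go left; 38 > 20 → go right; 38 > 34 → go right. Place as right child of 34.
Insert 60: 60 > 44 → go right; 60 > 53 → go right; 60 > 57 → go right; 60 < 80 → go left; 60 < 68 → go left. Place as left child of 68.

Subtree rooted at 57 contains: 57, 80, 68, 60, 69, 72, 84, 90 — 8 nodes.

8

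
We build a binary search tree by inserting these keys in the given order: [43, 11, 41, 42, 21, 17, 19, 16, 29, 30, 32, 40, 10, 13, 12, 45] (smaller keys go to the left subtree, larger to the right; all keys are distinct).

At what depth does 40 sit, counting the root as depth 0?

7

43: root
11: left child of 43 (depth 1)
41: right child of 11 (depth 2)
42: right child of 41 (depth 3)
21: left child of 41 (depth 3)
17: left child of 21 (depth 4)
19: right child of 17 (depth 5)
16: left child of 17 (depth 5)
29: right child of 21 (depth 4)
30: right child of 29 (depth 5)
32: right child of 30 (depth 6)
40: right child of 32 (depth 7)
10: left child of 11 (depth 2)
13: left child of 16 (depth 6)
12: left child of 13 (depth 7)
45: right child of 43 (depth 1)

Path to 40: 43 → 11 → 41 → 21 → 29 → 30 → 32 → 40, which is 7 edges.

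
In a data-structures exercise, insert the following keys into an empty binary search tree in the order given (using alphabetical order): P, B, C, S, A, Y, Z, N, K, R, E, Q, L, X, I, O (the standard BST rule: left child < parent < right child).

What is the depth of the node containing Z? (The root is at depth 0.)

Resulting structure (node: left, right):
  P: L=B, R=S
  B: L=A, R=C
  C: L=–, R=N
  S: L=R, R=Y
  A: L=–, R=–
  Y: L=X, R=Z
  Z: L=–, R=–
  N: L=K, R=O
  K: L=E, R=L
  R: L=Q, R=–
  E: L=–, R=I
  Q: L=–, R=–
  L: L=–, R=–
  X: L=–, R=–
  I: L=–, R=–
  O: L=–, R=–

Path to Z: P → S → Y → Z, which is 3 edges.

3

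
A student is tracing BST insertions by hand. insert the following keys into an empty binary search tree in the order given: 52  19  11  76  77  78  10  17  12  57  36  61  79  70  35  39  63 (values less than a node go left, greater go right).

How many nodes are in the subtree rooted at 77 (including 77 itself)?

3

52: root
19: left child of 52 (depth 1)
11: left child of 19 (depth 2)
76: right child of 52 (depth 1)
77: right child of 76 (depth 2)
78: right child of 77 (depth 3)
10: left child of 11 (depth 3)
17: right child of 11 (depth 3)
12: left child of 17 (depth 4)
57: left child of 76 (depth 2)
36: right child of 19 (depth 2)
61: right child of 57 (depth 3)
79: right child of 78 (depth 4)
70: right child of 61 (depth 4)
35: left child of 36 (depth 3)
39: right child of 36 (depth 3)
63: left child of 70 (depth 5)

Subtree rooted at 77 contains: 77, 78, 79 — 3 nodes.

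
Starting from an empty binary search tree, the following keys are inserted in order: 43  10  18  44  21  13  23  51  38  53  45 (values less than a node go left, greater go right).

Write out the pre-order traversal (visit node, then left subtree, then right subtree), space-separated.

Insert 43: tree is empty, so 43 becomes the root.
Insert 10: 10 < 43 → go left. Place as left child of 43.
Insert 18: 18 < 43 → go left; 18 > 10 → go right. Place as right child of 10.
Insert 44: 44 > 43 → go right. Place as right child of 43.
Insert 21: 21 < 43 → go left; 21 > 10 → go right; 21 > 18 → go right. Place as right child of 18.
Insert 13: 13 < 43 → go left; 13 > 10 → go right; 13 < 18 → go left. Place as left child of 18.
Insert 23: 23 < 43 → go left; 23 > 10 → go right; 23 > 18 → go right; 23 > 21 → go right. Place as right child of 21.
Insert 51: 51 > 43 → go right; 51 > 44 → go right. Place as right child of 44.
Insert 38: 38 < 43 → go left; 38 > 10 → go right; 38 > 18 → go right; 38 > 21 → go right; 38 > 23 → go right. Place as right child of 23.
Insert 53: 53 > 43 → go right; 53 > 44 → go right; 53 > 51 → go right. Place as right child of 51.
Insert 45: 45 > 43 → go right; 45 > 44 → go right; 45 < 51 → go left. Place as left child of 51.

43 10 18 13 21 23 38 44 51 45 53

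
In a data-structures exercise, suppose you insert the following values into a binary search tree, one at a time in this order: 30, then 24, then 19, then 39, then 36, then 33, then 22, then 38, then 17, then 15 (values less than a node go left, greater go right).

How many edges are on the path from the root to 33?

3

Resulting structure (node: left, right):
  30: L=24, R=39
  24: L=19, R=–
  19: L=17, R=22
  39: L=36, R=–
  36: L=33, R=38
  33: L=–, R=–
  22: L=–, R=–
  38: L=–, R=–
  17: L=15, R=–
  15: L=–, R=–

Path to 33: 30 → 39 → 36 → 33, which is 3 edges.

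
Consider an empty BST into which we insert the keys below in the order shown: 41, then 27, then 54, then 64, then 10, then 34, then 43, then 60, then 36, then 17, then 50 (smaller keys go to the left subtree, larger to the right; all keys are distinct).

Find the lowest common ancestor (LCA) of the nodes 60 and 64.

64

Insert 41: tree is empty, so 41 becomes the root.
Insert 27: 27 < 41 → go left. Place as left child of 41.
Insert 54: 54 > 41 → go right. Place as right child of 41.
Insert 64: 64 > 41 → go right; 64 > 54 → go right. Place as right child of 54.
Insert 10: 10 < 41 → go left; 10 < 27 → go left. Place as left child of 27.
Insert 34: 34 < 41 → go left; 34 > 27 → go right. Place as right child of 27.
Insert 43: 43 > 41 → go right; 43 < 54 → go left. Place as left child of 54.
Insert 60: 60 > 41 → go right; 60 > 54 → go right; 60 < 64 → go left. Place as left child of 64.
Insert 36: 36 < 41 → go left; 36 > 27 → go right; 36 > 34 → go right. Place as right child of 34.
Insert 17: 17 < 41 → go left; 17 < 27 → go left; 17 > 10 → go right. Place as right child of 10.
Insert 50: 50 > 41 → go right; 50 < 54 → go left; 50 > 43 → go right. Place as right child of 43.

Path to 60: 41 → 54 → 64 → 60
Path to 64: 41 → 54 → 64
64 lies on both paths and is an ancestor of the other node.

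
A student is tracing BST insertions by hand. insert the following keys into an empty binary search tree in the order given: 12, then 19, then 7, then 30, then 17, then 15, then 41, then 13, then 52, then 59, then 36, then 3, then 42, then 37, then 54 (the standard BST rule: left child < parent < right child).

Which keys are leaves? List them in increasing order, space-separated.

3 13 37 42 54

12: root
19: right child of 12 (depth 1)
7: left child of 12 (depth 1)
30: right child of 19 (depth 2)
17: left child of 19 (depth 2)
15: left child of 17 (depth 3)
41: right child of 30 (depth 3)
13: left child of 15 (depth 4)
52: right child of 41 (depth 4)
59: right child of 52 (depth 5)
36: left child of 41 (depth 4)
3: left child of 7 (depth 2)
42: left child of 52 (depth 5)
37: right child of 36 (depth 5)
54: left child of 59 (depth 6)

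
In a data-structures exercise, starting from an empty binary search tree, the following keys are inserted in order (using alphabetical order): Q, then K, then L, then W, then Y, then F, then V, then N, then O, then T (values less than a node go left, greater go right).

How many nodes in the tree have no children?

Resulting structure (node: left, right):
  Q: L=K, R=W
  K: L=F, R=L
  L: L=–, R=N
  W: L=V, R=Y
  Y: L=–, R=–
  F: L=–, R=–
  V: L=T, R=–
  N: L=–, R=O
  O: L=–, R=–
  T: L=–, R=–

Leaves: F, O, T, Y — 4 in total.

4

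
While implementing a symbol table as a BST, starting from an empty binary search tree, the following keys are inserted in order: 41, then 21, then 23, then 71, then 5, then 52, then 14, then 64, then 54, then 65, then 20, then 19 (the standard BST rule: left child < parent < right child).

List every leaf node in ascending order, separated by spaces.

Insert 41: tree is empty, so 41 becomes the root.
Insert 21: 21 < 41 → go left. Place as left child of 41.
Insert 23: 23 < 41 → go left; 23 > 21 → go right. Place as right child of 21.
Insert 71: 71 > 41 → go right. Place as right child of 41.
Insert 5: 5 < 41 → go left; 5 < 21 → go left. Place as left child of 21.
Insert 52: 52 > 41 → go right; 52 < 71 → go left. Place as left child of 71.
Insert 14: 14 < 41 → go left; 14 < 21 → go left; 14 > 5 → go right. Place as right child of 5.
Insert 64: 64 > 41 → go right; 64 < 71 → go left; 64 > 52 → go right. Place as right child of 52.
Insert 54: 54 > 41 → go right; 54 < 71 → go left; 54 > 52 → go right; 54 < 64 → go left. Place as left child of 64.
Insert 65: 65 > 41 → go right; 65 < 71 → go left; 65 > 52 → go right; 65 > 64 → go right. Place as right child of 64.
Insert 20: 20 < 41 → go left; 20 < 21 → go left; 20 > 5 → go right; 20 > 14 → go right. Place as right child of 14.
Insert 19: 19 < 41 → go left; 19 < 21 → go left; 19 > 5 → go right; 19 > 14 → go right; 19 < 20 → go left. Place as left child of 20.

19 23 54 65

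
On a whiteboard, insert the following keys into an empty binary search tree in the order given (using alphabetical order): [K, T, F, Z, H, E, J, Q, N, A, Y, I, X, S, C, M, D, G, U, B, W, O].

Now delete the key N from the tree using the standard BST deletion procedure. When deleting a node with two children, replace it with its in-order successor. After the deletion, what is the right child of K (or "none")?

Insert K: tree is empty, so K becomes the root.
Insert T: T > K → go right. Place as right child of K.
Insert F: F < K → go left. Place as left child of K.
Insert Z: Z > K → go right; Z > T → go right. Place as right child of T.
Insert H: H < K → go left; H > F → go right. Place as right child of F.
Insert E: E < K → go left; E < F → go left. Place as left child of F.
Insert J: J < K → go left; J > F → go right; J > H → go right. Place as right child of H.
Insert Q: Q > K → go right; Q < T → go left. Place as left child of T.
Insert N: N > K → go right; N < T → go left; N < Q → go left. Place as left child of Q.
Insert A: A < K → go left; A < F → go left; A < E → go left. Place as left child of E.
Insert Y: Y > K → go right; Y > T → go right; Y < Z → go left. Place as left child of Z.
Insert I: I < K → go left; I > F → go right; I > H → go right; I < J → go left. Place as left child of J.
Insert X: X > K → go right; X > T → go right; X < Z → go left; X < Y → go left. Place as left child of Y.
Insert S: S > K → go right; S < T → go left; S > Q → go right. Place as right child of Q.
Insert C: C < K → go left; C < F → go left; C < E → go left; C > A → go right. Place as right child of A.
Insert M: M > K → go right; M < T → go left; M < Q → go left; M < N → go left. Place as left child of N.
Insert D: D < K → go left; D < F → go left; D < E → go left; D > A → go right; D > C → go right. Place as right child of C.
Insert G: G < K → go left; G > F → go right; G < H → go left. Place as left child of H.
Insert U: U > K → go right; U > T → go right; U < Z → go left; U < Y → go left; U < X → go left. Place as left child of X.
Insert B: B < K → go left; B < F → go left; B < E → go left; B > A → go right; B < C → go left. Place as left child of C.
Insert W: W > K → go right; W > T → go right; W < Z → go left; W < Y → go left; W < X → go left; W > U → go right. Place as right child of U.
Insert O: O > K → go right; O < T → go left; O < Q → go left; O > N → go right. Place as right child of N.

Delete N (two children — replace with in-order successor).
After deletion, K's right child: T.

T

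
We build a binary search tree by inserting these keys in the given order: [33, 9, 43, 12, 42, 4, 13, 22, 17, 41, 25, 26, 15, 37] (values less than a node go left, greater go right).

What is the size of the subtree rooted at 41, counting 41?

Insert 33: tree is empty, so 33 becomes the root.
Insert 9: 9 < 33 → go left. Place as left child of 33.
Insert 43: 43 > 33 → go right. Place as right child of 33.
Insert 12: 12 < 33 → go left; 12 > 9 → go right. Place as right child of 9.
Insert 42: 42 > 33 → go right; 42 < 43 → go left. Place as left child of 43.
Insert 4: 4 < 33 → go left; 4 < 9 → go left. Place as left child of 9.
Insert 13: 13 < 33 → go left; 13 > 9 → go right; 13 > 12 → go right. Place as right child of 12.
Insert 22: 22 < 33 → go left; 22 > 9 → go right; 22 > 12 → go right; 22 > 13 → go right. Place as right child of 13.
Insert 17: 17 < 33 → go left; 17 > 9 → go right; 17 > 12 → go right; 17 > 13 → go right; 17 < 22 → go left. Place as left child of 22.
Insert 41: 41 > 33 → go right; 41 < 43 → go left; 41 < 42 → go left. Place as left child of 42.
Insert 25: 25 < 33 → go left; 25 > 9 → go right; 25 > 12 → go right; 25 > 13 → go right; 25 > 22 → go right. Place as right child of 22.
Insert 26: 26 < 33 → go left; 26 > 9 → go right; 26 > 12 → go right; 26 > 13 → go right; 26 > 22 → go right; 26 > 25 → go right. Place as right child of 25.
Insert 15: 15 < 33 → go left; 15 > 9 → go right; 15 > 12 → go right; 15 > 13 → go right; 15 < 22 → go left; 15 < 17 → go left. Place as left child of 17.
Insert 37: 37 > 33 → go right; 37 < 43 → go left; 37 < 42 → go left; 37 < 41 → go left. Place as left child of 41.

Subtree rooted at 41 contains: 41, 37 — 2 nodes.

2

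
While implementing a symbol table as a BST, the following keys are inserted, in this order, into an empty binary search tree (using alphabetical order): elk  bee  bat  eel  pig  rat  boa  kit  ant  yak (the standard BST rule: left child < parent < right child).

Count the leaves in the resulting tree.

4

Insert elk: tree is empty, so elk becomes the root.
Insert bee: bee < elk → go left. Place as left child of elk.
Insert bat: bat < elk → go left; bat < bee → go left. Place as left child of bee.
Insert eel: eel < elk → go left; eel > bee → go right. Place as right child of bee.
Insert pig: pig > elk → go right. Place as right child of elk.
Insert rat: rat > elk → go right; rat > pig → go right. Place as right child of pig.
Insert boa: boa < elk → go left; boa > bee → go right; boa < eel → go left. Place as left child of eel.
Insert kit: kit > elk → go right; kit < pig → go left. Place as left child of pig.
Insert ant: ant < elk → go left; ant < bee → go left; ant < bat → go left. Place as left child of bat.
Insert yak: yak > elk → go right; yak > pig → go right; yak > rat → go right. Place as right child of rat.

Leaves: ant, boa, kit, yak — 4 in total.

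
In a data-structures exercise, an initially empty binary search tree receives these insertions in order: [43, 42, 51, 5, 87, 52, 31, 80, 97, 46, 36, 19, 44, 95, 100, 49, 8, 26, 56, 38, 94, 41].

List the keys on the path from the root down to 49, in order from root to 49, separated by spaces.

Insert 43: tree is empty, so 43 becomes the root.
Insert 42: 42 < 43 → go left. Place as left child of 43.
Insert 51: 51 > 43 → go right. Place as right child of 43.
Insert 5: 5 < 43 → go left; 5 < 42 → go left. Place as left child of 42.
Insert 87: 87 > 43 → go right; 87 > 51 → go right. Place as right child of 51.
Insert 52: 52 > 43 → go right; 52 > 51 → go right; 52 < 87 → go left. Place as left child of 87.
Insert 31: 31 < 43 → go left; 31 < 42 → go left; 31 > 5 → go right. Place as right child of 5.
Insert 80: 80 > 43 → go right; 80 > 51 → go right; 80 < 87 → go left; 80 > 52 → go right. Place as right child of 52.
Insert 97: 97 > 43 → go right; 97 > 51 → go right; 97 > 87 → go right. Place as right child of 87.
Insert 46: 46 > 43 → go right; 46 < 51 → go left. Place as left child of 51.
Insert 36: 36 < 43 → go left; 36 < 42 → go left; 36 > 5 → go right; 36 > 31 → go right. Place as right child of 31.
Insert 19: 19 < 43 → go left; 19 < 42 → go left; 19 > 5 → go right; 19 < 31 → go left. Place as left child of 31.
Insert 44: 44 > 43 → go right; 44 < 51 → go left; 44 < 46 → go left. Place as left child of 46.
Insert 95: 95 > 43 → go right; 95 > 51 → go right; 95 > 87 → go right; 95 < 97 → go left. Place as left child of 97.
Insert 100: 100 > 43 → go right; 100 > 51 → go right; 100 > 87 → go right; 100 > 97 → go right. Place as right child of 97.
Insert 49: 49 > 43 → go right; 49 < 51 → go left; 49 > 46 → go right. Place as right child of 46.
Insert 8: 8 < 43 → go left; 8 < 42 → go left; 8 > 5 → go right; 8 < 31 → go left; 8 < 19 → go left. Place as left child of 19.
Insert 26: 26 < 43 → go left; 26 < 42 → go left; 26 > 5 → go right; 26 < 31 → go left; 26 > 19 → go right. Place as right child of 19.
Insert 56: 56 > 43 → go right; 56 > 51 → go right; 56 < 87 → go left; 56 > 52 → go right; 56 < 80 → go left. Place as left child of 80.
Insert 38: 38 < 43 → go left; 38 < 42 → go left; 38 > 5 → go right; 38 > 31 → go right; 38 > 36 → go right. Place as right child of 36.
Insert 94: 94 > 43 → go right; 94 > 51 → go right; 94 > 87 → go right; 94 < 97 → go left; 94 < 95 → go left. Place as left child of 95.
Insert 41: 41 < 43 → go left; 41 < 42 → go left; 41 > 5 → go right; 41 > 31 → go right; 41 > 36 → go right; 41 > 38 → go right. Place as right child of 38.

43 51 46 49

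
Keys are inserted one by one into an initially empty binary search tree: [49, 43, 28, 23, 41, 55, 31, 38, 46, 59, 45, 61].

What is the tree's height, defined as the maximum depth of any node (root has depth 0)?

49: root
43: left child of 49 (depth 1)
28: left child of 43 (depth 2)
23: left child of 28 (depth 3)
41: right child of 28 (depth 3)
55: right child of 49 (depth 1)
31: left child of 41 (depth 4)
38: right child of 31 (depth 5)
46: right child of 43 (depth 2)
59: right child of 55 (depth 2)
45: left child of 46 (depth 3)
61: right child of 59 (depth 3)

The deepest node is 38 at depth 5.

5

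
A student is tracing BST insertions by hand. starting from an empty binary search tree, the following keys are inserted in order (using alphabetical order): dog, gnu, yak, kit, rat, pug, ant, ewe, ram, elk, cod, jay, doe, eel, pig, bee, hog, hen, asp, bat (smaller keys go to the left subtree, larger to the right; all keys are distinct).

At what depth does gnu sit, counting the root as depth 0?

1

Resulting structure (node: left, right):
  dog: L=ant, R=gnu
  gnu: L=ewe, R=yak
  yak: L=kit, R=–
  kit: L=jay, R=rat
  rat: L=pug, R=–
  pug: L=pig, R=ram
  ant: L=–, R=cod
  ewe: L=elk, R=–
  ram: L=–, R=–
  elk: L=eel, R=–
  cod: L=bee, R=doe
  jay: L=hog, R=–
  doe: L=–, R=–
  eel: L=–, R=–
  pig: L=–, R=–
  bee: L=asp, R=–
  hog: L=hen, R=–
  hen: L=–, R=–
  asp: L=–, R=bat
  bat: L=–, R=–

Path to gnu: dog → gnu, which is 1 edge.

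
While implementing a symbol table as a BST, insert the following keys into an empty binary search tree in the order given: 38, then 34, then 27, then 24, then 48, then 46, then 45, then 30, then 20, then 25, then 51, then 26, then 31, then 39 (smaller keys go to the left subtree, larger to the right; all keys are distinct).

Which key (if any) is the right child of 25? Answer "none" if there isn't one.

26

38: root
34: left child of 38 (depth 1)
27: left child of 34 (depth 2)
24: left child of 27 (depth 3)
48: right child of 38 (depth 1)
46: left child of 48 (depth 2)
45: left child of 46 (depth 3)
30: right child of 27 (depth 3)
20: left child of 24 (depth 4)
25: right child of 24 (depth 4)
51: right child of 48 (depth 2)
26: right child of 25 (depth 5)
31: right child of 30 (depth 4)
39: left child of 45 (depth 4)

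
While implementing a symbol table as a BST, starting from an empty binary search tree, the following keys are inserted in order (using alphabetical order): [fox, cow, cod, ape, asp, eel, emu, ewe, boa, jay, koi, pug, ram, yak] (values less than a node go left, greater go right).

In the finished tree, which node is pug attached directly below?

koi

Insert fox: tree is empty, so fox becomes the root.
Insert cow: cow < fox → go left. Place as left child of fox.
Insert cod: cod < fox → go left; cod < cow → go left. Place as left child of cow.
Insert ape: ape < fox → go left; ape < cow → go left; ape < cod → go left. Place as left child of cod.
Insert asp: asp < fox → go left; asp < cow → go left; asp < cod → go left; asp > ape → go right. Place as right child of ape.
Insert eel: eel < fox → go left; eel > cow → go right. Place as right child of cow.
Insert emu: emu < fox → go left; emu > cow → go right; emu > eel → go right. Place as right child of eel.
Insert ewe: ewe < fox → go left; ewe > cow → go right; ewe > eel → go right; ewe > emu → go right. Place as right child of emu.
Insert boa: boa < fox → go left; boa < cow → go left; boa < cod → go left; boa > ape → go right; boa > asp → go right. Place as right child of asp.
Insert jay: jay > fox → go right. Place as right child of fox.
Insert koi: koi > fox → go right; koi > jay → go right. Place as right child of jay.
Insert pug: pug > fox → go right; pug > jay → go right; pug > koi → go right. Place as right child of koi.
Insert ram: ram > fox → go right; ram > jay → go right; ram > koi → go right; ram > pug → go right. Place as right child of pug.
Insert yak: yak > fox → go right; yak > jay → go right; yak > koi → go right; yak > pug → go right; yak > ram → go right. Place as right child of ram.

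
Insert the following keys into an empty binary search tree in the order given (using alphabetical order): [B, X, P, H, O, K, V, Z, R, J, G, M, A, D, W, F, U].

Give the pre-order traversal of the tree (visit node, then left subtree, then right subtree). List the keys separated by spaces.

B A X P H G D F O K J M V R U W Z

Resulting structure (node: left, right):
  B: L=A, R=X
  X: L=P, R=Z
  P: L=H, R=V
  H: L=G, R=O
  O: L=K, R=–
  K: L=J, R=M
  V: L=R, R=W
  Z: L=–, R=–
  R: L=–, R=U
  J: L=–, R=–
  G: L=D, R=–
  M: L=–, R=–
  A: L=–, R=–
  D: L=–, R=F
  W: L=–, R=–
  F: L=–, R=–
  U: L=–, R=–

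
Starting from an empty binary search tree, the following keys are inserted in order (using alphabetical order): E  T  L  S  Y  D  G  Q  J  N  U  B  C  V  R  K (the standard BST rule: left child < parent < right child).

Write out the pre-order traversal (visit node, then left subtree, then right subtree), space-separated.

E D B C T L G J K S Q N R Y U V

Resulting structure (node: left, right):
  E: L=D, R=T
  T: L=L, R=Y
  L: L=G, R=S
  S: L=Q, R=–
  Y: L=U, R=–
  D: L=B, R=–
  G: L=–, R=J
  Q: L=N, R=R
  J: L=–, R=K
  N: L=–, R=–
  U: L=–, R=V
  B: L=–, R=C
  C: L=–, R=–
  V: L=–, R=–
  R: L=–, R=–
  K: L=–, R=–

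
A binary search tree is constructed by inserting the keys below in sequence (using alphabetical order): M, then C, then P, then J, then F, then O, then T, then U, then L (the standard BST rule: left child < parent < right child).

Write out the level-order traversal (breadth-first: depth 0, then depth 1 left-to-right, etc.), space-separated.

M C P J O T F L U

M: root
C: left child of M (depth 1)
P: right child of M (depth 1)
J: right child of C (depth 2)
F: left child of J (depth 3)
O: left child of P (depth 2)
T: right child of P (depth 2)
U: right child of T (depth 3)
L: right child of J (depth 3)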